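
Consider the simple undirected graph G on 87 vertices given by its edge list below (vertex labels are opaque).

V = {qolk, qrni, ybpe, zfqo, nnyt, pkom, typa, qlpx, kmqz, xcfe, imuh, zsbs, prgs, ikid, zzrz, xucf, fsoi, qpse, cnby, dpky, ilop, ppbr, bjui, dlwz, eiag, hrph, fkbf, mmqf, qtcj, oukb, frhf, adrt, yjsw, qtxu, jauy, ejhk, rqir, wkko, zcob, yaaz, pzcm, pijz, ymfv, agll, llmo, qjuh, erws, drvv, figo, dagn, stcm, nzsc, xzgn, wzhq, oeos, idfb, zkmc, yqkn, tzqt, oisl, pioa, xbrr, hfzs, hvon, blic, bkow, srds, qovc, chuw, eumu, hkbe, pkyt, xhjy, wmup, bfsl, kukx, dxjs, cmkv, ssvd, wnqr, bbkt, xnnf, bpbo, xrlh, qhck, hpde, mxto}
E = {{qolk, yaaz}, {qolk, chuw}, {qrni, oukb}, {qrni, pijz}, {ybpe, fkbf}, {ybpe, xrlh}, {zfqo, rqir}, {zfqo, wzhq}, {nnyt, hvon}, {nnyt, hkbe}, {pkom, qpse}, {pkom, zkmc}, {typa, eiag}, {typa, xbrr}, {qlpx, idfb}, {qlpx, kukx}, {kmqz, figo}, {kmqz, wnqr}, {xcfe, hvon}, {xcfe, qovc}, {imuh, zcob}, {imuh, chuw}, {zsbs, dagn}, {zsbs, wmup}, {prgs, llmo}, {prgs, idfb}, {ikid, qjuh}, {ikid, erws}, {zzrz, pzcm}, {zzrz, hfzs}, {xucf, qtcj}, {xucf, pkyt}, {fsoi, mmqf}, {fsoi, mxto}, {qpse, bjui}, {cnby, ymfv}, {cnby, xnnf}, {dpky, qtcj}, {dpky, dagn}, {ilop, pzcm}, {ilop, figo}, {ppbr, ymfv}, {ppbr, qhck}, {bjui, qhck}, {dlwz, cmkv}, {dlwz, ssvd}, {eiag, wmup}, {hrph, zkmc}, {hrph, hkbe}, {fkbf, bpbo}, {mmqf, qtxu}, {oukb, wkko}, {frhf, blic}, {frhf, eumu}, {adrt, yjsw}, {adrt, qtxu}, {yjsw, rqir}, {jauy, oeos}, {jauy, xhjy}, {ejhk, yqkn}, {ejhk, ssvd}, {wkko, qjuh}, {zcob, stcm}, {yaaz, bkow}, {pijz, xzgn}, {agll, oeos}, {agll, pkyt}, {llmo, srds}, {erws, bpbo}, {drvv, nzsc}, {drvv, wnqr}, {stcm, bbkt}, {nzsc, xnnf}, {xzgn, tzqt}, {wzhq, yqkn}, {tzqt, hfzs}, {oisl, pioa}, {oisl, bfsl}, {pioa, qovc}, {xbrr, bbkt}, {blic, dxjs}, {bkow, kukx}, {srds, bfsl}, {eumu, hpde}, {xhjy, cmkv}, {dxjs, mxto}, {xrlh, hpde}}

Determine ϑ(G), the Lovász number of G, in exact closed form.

87*cos(pi/87)/(cos(pi/87) + 1)

deg(drvv) = 2; N(drvv) = {nzsc, wnqr}.
N(ybpe) = {fkbf, xrlh}, |N(ybpe)| = 2.
deg(bfsl) = 2; N(bfsl) = {oisl, srds}.
deg(bkow) = 2; N(bkow) = {yaaz, kukx}.
deg(v) = 2 for all v (|V|=87); a single 87-cycle (edge-transitive).
The 44 distinct eigenvalues: [2.0, 1.995, 1.979, 1.953, 1.917, 1.871, 1.815, 1.75, 1.675, 1.592, 1.501, 1.401, 1.295, 1.181, 1.062, 0.937, 0.807, 0.673, 0.535, 0.395, 0.252, 0.108, -0.036, -0.18, -0.324, -0.465, -0.604, -0.74, -0.872, -1.0, -1.122, -1.239, -1.349, -1.452, -1.547, -1.635, -1.714, -1.784, -1.844, -1.895, -1.936, -1.967, -1.988, -1.999].
Lovász (edge-transitive): ϑ = −87·(-2*cos(pi/87))/((2)−(-2*cos(pi/87))) = 87*cos(pi/87)/(cos(pi/87) + 1).
≈ 43.4858 (to 4 d.p.).
Lovász sandwich 43 ≤ 87*cos(pi/87)/(cos(pi/87) + 1) ≤ 44: both strict.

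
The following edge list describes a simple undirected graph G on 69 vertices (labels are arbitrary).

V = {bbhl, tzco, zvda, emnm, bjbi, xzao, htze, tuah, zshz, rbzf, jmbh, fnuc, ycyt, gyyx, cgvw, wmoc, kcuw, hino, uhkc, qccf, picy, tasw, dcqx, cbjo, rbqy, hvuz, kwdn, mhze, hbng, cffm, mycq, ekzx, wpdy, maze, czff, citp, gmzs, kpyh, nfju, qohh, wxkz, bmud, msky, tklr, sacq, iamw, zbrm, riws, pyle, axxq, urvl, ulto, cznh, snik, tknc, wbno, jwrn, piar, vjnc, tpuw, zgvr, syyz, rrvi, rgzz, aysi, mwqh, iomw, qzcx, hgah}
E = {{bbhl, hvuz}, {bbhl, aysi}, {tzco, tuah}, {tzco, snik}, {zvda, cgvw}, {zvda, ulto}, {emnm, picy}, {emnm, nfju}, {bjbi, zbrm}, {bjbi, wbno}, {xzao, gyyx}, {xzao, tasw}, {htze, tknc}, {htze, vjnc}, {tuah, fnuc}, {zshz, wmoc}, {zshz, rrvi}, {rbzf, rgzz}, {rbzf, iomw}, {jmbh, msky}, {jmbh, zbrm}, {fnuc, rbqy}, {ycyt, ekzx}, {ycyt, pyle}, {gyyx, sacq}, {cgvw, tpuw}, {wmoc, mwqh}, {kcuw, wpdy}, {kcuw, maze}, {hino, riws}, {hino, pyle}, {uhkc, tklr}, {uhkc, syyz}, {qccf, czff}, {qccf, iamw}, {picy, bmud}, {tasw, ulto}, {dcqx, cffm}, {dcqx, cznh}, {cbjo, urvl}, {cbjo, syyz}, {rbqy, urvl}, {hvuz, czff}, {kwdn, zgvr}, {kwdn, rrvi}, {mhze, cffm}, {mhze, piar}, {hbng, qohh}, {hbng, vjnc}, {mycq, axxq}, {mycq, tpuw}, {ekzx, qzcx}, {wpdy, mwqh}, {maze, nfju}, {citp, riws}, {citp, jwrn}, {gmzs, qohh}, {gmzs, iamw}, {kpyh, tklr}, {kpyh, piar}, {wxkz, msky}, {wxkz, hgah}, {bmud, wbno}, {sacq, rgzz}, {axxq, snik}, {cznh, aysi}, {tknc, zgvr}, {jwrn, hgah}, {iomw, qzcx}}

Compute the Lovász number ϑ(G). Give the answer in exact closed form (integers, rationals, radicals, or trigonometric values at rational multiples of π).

N(kwdn) = {zgvr, rrvi}, |N(kwdn)| = 2.
Vertex qzcx has 2 neighbors: ekzx, iomw.
deg(cffm) = 2; N(cffm) = {dcqx, mhze}.
N(emnm) = {picy, nfju}, |N(emnm)| = 2.
G on 69 vertices is 2-regular; this is C_{69}, the 69-cycle.
Distinct eigenvalues (to 3 d.p.): [2.0, 1.992, 1.967, 1.926, 1.869, 1.796, 1.709, 1.607, 1.492, 1.365, 1.227, 1.078, 0.92, 0.755, 0.583, 0.407, 0.227, 0.046, -0.136, -0.317, -0.496, -0.67, -0.838, -1.0, -1.153, -1.297, -1.43, -1.551, -1.66, -1.754, -1.834, -1.899, -1.948, -1.981, -1.998].
λ_max=2, λ_min=-2*cos(pi/69); ϑ = −69·λ_min/(λ_max−λ_min) = 69*cos(pi/69)/(cos(pi/69) + 1).
ϑ(G) ≈ 34.4821141.
Check 34 ≤ 69*cos(pi/69)/(cos(pi/69) + 1) ≤ 35: both strict.

69*cos(pi/69)/(cos(pi/69) + 1)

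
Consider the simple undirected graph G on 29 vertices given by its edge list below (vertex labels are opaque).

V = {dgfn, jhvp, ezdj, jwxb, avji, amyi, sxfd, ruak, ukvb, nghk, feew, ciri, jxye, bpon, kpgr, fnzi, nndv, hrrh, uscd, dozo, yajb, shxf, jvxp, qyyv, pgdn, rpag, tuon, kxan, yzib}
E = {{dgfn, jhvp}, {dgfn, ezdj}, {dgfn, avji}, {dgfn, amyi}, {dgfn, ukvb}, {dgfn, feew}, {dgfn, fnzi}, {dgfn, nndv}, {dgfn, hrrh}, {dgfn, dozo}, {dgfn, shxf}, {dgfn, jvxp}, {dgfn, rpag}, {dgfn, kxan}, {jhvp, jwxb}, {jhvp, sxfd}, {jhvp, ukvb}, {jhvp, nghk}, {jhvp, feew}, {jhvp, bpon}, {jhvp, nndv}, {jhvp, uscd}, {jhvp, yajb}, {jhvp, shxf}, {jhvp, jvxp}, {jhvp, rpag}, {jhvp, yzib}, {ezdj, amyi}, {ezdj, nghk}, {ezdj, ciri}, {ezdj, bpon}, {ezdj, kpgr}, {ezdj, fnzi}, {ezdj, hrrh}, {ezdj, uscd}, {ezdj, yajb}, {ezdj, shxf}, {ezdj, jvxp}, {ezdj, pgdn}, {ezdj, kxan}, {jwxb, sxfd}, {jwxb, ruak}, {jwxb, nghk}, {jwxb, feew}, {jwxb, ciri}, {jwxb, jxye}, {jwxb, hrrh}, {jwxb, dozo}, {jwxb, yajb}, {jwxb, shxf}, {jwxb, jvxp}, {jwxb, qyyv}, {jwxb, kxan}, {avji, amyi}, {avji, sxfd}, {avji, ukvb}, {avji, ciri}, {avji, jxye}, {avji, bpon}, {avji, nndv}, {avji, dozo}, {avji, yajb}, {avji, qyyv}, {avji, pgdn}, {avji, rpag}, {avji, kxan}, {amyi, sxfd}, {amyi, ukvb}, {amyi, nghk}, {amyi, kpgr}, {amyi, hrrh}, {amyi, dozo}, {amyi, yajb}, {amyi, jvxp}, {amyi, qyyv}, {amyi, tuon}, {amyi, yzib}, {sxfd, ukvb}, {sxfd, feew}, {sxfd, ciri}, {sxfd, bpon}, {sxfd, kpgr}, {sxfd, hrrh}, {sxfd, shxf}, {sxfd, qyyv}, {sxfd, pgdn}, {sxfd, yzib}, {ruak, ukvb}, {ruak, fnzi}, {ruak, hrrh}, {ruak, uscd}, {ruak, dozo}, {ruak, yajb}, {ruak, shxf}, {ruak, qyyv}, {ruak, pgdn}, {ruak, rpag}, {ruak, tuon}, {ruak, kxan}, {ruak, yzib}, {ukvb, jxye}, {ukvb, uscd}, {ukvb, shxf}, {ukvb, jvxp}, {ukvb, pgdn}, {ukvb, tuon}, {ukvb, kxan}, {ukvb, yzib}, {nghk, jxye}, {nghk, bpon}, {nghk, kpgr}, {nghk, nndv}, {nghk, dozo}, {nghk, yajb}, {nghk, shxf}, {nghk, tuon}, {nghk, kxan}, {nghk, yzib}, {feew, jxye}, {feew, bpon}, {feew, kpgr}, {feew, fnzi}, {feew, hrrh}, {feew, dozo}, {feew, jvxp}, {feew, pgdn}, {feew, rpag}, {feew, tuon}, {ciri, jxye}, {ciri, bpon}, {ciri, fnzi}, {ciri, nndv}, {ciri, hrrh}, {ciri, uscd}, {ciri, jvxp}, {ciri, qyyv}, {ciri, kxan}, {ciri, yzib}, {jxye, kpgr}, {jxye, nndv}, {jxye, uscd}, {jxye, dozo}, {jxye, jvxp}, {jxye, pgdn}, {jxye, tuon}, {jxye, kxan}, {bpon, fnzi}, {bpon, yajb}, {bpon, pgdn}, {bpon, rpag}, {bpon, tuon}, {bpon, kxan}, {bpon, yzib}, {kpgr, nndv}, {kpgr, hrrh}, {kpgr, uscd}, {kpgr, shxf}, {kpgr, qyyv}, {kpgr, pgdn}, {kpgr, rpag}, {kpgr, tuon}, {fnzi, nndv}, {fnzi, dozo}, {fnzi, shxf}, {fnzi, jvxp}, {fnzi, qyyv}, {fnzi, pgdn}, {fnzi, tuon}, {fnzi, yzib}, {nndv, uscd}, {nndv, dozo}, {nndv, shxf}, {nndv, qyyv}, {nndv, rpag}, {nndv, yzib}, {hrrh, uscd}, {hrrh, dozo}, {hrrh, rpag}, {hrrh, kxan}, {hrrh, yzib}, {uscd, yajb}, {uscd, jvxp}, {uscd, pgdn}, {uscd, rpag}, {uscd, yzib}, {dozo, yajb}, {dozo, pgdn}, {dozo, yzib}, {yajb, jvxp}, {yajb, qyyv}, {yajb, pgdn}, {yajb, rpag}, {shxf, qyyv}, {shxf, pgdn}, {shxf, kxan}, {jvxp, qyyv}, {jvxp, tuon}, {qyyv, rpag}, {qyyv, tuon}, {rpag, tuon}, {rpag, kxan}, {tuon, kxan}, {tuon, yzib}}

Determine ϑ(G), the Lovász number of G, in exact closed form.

sqrt(29)

N(yzib) = {jhvp, amyi, sxfd, ruak, ukvb, nghk, ciri, bpon, fnzi, nndv, hrrh, uscd, dozo, tuon}, |N(yzib)| = 14.
N(nghk) = {jhvp, ezdj, jwxb, amyi, jxye, bpon, kpgr, nndv, dozo, yajb, shxf, tuon, kxan, yzib}, |N(nghk)| = 14.
N(avji) = {dgfn, amyi, sxfd, ukvb, ciri, jxye, bpon, nndv, dozo, yajb, qyyv, pgdn, rpag, kxan}, |N(avji)| = 14.
N(jhvp) = {dgfn, jwxb, sxfd, ukvb, nghk, feew, bpon, nndv, uscd, yajb, shxf, jvxp, rpag, yzib}, |N(jhvp)| = 14.
deg(v) = 14 for all v (|V|=29); Paley(29): SR with (k,λ,μ)=(14,6,7).
The 3 distinct eigenvalues: [14.0, 2.192582, -3.192582].
−29·(-sqrt(29)/2 - 1/2) / ((14)−(-sqrt(29)/2 - 1/2)) = sqrt(29) = ϑ(G).
Numerically 5.3851648.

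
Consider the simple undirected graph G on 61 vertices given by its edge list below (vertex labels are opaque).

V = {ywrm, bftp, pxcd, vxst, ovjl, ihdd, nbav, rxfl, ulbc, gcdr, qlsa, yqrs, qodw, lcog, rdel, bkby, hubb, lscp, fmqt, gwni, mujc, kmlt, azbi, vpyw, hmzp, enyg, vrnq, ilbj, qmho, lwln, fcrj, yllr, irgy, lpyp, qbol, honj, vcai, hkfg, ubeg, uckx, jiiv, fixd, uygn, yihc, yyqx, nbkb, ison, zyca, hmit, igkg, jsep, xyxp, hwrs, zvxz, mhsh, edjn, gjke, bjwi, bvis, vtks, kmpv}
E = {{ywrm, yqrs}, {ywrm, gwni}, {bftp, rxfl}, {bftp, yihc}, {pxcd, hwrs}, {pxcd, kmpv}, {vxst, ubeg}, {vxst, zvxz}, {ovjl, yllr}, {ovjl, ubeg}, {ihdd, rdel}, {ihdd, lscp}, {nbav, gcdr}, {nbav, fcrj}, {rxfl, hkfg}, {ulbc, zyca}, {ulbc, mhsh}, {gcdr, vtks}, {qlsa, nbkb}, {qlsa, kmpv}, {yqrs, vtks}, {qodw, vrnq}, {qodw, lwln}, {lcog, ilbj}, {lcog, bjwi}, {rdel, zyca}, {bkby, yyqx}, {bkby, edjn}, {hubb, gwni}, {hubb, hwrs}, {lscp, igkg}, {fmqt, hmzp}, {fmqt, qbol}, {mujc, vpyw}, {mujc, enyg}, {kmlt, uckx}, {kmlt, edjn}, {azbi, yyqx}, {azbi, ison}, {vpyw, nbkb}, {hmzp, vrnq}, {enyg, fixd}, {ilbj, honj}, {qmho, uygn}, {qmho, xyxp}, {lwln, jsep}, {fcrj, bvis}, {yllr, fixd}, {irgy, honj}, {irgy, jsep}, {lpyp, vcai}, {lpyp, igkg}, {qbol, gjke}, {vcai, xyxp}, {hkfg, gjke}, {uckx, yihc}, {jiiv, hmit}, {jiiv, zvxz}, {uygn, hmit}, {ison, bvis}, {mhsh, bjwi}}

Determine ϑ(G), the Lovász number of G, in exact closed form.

Vertex hmzp has 2 neighbors: fmqt, vrnq.
Vertex mujc has 2 neighbors: vpyw, enyg.
N(edjn) = {bkby, kmlt}, |N(edjn)| = 2.
N(nbav) = {gcdr, fcrj}, |N(nbav)| = 2.
deg(v) = 2 for all v (|V|=61); this is C_{61}, the 61-cycle.
Distinct eigenvalues (to 4 d.p.): [2.0, 1.9894, 1.9577, 1.9053, 1.8326, 1.7406, 1.6301, 1.5023, 1.3585, 1.2004, 1.0296, 0.8478, 0.6571, 0.4594, 0.2568, 0.0515, -0.1544, -0.3586, -0.559, -0.7535, -0.94, -1.1165, -1.2812, -1.4323, -1.5682, -1.6876, -1.789, -1.8714, -1.9341, -1.9762, -1.9973].
λ_max=2, λ_min=-2*cos(pi/61); ϑ = −61·λ_min/(λ_max−λ_min) = 61*cos(pi/61)/(cos(pi/61) + 1).
≈ 30.4798 (to 4 d.p.).
30 ≤ 61*cos(pi/61)/(cos(pi/61) + 1) ≤ 31: both strict.

61*cos(pi/61)/(cos(pi/61) + 1)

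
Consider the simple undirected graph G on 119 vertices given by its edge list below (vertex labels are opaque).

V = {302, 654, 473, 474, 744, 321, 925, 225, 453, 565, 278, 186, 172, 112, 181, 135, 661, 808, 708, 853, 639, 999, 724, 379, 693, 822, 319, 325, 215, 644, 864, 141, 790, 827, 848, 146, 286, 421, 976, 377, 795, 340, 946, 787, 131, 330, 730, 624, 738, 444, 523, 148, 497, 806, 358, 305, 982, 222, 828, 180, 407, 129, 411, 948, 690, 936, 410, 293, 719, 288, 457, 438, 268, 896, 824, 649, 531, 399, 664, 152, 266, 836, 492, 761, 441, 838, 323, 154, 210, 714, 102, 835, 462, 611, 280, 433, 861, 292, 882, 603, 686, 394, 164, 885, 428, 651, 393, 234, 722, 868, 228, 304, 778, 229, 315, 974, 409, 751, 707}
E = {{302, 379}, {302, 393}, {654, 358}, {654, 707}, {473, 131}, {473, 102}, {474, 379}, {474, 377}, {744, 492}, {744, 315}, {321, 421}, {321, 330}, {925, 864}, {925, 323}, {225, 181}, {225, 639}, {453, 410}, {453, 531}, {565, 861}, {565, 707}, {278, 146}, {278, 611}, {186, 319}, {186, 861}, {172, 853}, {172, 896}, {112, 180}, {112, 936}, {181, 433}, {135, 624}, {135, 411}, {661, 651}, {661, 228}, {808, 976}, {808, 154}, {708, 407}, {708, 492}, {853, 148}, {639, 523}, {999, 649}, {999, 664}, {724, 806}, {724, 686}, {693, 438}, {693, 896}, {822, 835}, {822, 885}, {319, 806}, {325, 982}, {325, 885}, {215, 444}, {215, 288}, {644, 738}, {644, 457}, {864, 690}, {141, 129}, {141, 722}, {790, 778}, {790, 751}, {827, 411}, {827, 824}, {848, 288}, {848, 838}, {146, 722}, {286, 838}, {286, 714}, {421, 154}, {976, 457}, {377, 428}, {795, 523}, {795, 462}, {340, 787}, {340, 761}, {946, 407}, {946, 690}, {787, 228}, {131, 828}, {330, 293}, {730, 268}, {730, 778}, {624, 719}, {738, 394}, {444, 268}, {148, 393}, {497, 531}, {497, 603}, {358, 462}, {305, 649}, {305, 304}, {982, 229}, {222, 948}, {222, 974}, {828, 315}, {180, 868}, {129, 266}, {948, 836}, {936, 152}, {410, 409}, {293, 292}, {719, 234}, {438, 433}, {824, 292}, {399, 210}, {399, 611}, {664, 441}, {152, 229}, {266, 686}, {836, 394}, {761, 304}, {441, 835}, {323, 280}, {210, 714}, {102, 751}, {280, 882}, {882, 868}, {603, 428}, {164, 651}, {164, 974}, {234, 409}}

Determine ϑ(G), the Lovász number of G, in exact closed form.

119*cos(pi/119)/(cos(pi/119) + 1)

deg(808) = 2; N(808) = {976, 154}.
Vertex 148 has 2 neighbors: 853, 393.
N(882) = {280, 868}, |N(882)| = 2.
Vertex 409 has 2 neighbors: 410, 234.
Regular of degree 2 on 119 vertices: this is C_{119}, the 119-cycle.
Distinct eigenvalues (to 4 d.p.): [2.0, 1.9972, 1.9889, 1.975, 1.9556, 1.9307, 1.9005, 1.8649, 1.8242, 1.7784, 1.7276, 1.672, 1.6118, 1.5471, 1.478, 1.4048, 1.3278, 1.247, 1.1627, 1.0752, 0.9847, 0.8915, 0.7957, 0.6978, 0.5979, 0.4964, 0.3934, 0.2894, 0.1845, 0.0792, -0.0264, -0.1319, -0.237, -0.3415, -0.445, -0.5473, -0.6481, -0.747, -0.8439, -0.9384, -1.0303, -1.1194, -1.2053, -1.2878, -1.3668, -1.4419, -1.5131, -1.58, -1.6425, -1.7004, -1.7536, -1.8019, -1.8452, -1.8834, -1.9163, -1.9438, -1.9659, -1.9826, -1.9937, -1.9993].
λ_max=2, λ_min=-2*cos(pi/119); ϑ = −119·λ_min/(λ_max−λ_min) = 119*cos(pi/119)/(cos(pi/119) + 1).
Numerically 59.4896.
α=59, χ(Ḡ)=60; ϑ=119*cos(pi/119)/(cos(pi/119) + 1) lies between (both strict).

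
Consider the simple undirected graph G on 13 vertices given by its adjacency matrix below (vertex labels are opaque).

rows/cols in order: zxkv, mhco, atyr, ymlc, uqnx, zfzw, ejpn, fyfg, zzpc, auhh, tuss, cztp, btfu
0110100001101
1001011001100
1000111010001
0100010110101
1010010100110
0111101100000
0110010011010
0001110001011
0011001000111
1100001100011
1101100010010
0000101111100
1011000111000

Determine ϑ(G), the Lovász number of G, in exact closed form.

Vertex zzpc has 6 neighbors: atyr, ymlc, ejpn, tuss, cztp, btfu.
deg(mhco) = 6; N(mhco) = {zxkv, ymlc, zfzw, ejpn, auhh, tuss}.
N(tuss) = {zxkv, mhco, ymlc, uqnx, zzpc, cztp}, |N(tuss)| = 6.
deg(uqnx) = 6; N(uqnx) = {zxkv, atyr, zfzw, fyfg, tuss, cztp}.
G on 13 vertices is 6-regular; strongly regular (13,6,2,3).
spec(A) ≈ [6.0, 1.302776, -2.302776] (distinct, 6 d.p.).
Lovász (edge-transitive): ϑ = −13·(-sqrt(13)/2 - 1/2)/((6)−(-sqrt(13)/2 - 1/2)) = sqrt(13).
≈ 3.60555 (to 5 d.p.).

sqrt(13)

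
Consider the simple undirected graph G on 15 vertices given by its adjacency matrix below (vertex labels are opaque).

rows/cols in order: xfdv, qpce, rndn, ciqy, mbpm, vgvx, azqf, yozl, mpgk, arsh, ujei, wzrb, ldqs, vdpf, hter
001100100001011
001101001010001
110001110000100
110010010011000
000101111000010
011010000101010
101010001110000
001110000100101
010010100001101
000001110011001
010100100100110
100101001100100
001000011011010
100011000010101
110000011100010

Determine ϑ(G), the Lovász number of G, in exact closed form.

5

N(azqf) = {xfdv, rndn, mbpm, mpgk, arsh, ujei}, |N(azqf)| = 6.
N(rndn) = {xfdv, qpce, vgvx, azqf, yozl, ldqs}, |N(rndn)| = 6.
deg(vdpf) = 6; N(vdpf) = {xfdv, mbpm, vgvx, ujei, ldqs, hter}.
Vertex mpgk has 6 neighbors: qpce, mbpm, azqf, wzrb, ldqs, hter.
Every vertex has degree 6 (N=15); this is K(6,2), the Kneser graph.
The 3 distinct eigenvalues: [6.0, 1.0, -3.0].
Lovász: ϑ = −15(-3)/(6+-1*(-3)) = 5.
≈ 5.0000 (to 4 d.p.).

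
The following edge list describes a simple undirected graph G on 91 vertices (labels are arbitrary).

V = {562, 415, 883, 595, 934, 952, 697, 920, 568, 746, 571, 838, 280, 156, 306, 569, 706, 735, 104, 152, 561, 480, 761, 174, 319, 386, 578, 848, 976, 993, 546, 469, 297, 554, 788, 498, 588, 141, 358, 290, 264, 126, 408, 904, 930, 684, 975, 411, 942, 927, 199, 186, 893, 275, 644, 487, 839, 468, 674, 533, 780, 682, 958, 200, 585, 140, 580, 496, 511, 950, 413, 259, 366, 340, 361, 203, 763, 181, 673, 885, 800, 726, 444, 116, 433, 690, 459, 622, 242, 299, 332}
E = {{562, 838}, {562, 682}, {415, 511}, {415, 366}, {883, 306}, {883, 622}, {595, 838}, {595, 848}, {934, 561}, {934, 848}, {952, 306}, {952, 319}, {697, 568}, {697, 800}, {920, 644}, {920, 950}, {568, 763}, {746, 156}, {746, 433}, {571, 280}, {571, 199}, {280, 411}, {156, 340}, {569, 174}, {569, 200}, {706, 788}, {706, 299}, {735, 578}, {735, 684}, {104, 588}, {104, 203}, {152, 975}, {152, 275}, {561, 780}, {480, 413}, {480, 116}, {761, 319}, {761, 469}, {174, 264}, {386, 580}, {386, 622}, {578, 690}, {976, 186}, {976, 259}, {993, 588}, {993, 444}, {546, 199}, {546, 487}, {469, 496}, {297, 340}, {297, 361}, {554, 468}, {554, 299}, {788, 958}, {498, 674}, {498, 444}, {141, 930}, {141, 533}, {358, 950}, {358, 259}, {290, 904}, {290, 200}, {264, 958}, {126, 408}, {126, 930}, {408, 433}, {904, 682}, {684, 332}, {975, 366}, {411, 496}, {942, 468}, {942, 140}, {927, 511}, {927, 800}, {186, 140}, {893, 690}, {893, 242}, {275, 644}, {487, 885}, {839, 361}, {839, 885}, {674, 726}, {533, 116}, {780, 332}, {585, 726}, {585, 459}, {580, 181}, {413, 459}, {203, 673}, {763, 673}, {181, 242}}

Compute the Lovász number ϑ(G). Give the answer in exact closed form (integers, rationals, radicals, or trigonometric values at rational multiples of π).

deg(885) = 2; N(885) = {487, 839}.
deg(578) = 2; N(578) = {735, 690}.
deg(361) = 2; N(361) = {297, 839}.
Vertex 927 has 2 neighbors: 511, 800.
91-vertex 2-regular graph: a single 91-cycle (edge-transitive).
spec(A) ≈ [2.0, 1.99523, 1.98096, 1.95725, 1.92421, 1.882, 1.83082, 1.77091, 1.70257, 1.62611, 1.54191, 1.45035, 1.35189, 1.24698, 1.13613, 1.01987, 0.89874, 0.77333, 0.64424, 0.51208, 0.37748, 0.24107, 0.10352, -0.03452, -0.1724, -0.30946, -0.44504, -0.5785, -0.70921, -0.83654, -0.95987, -1.07864, -1.19226, -1.30021, -1.40196, -1.49702, -1.58495, -1.66533, -1.73778, -1.80194, -1.85751, -1.90424, -1.94188, -1.97028, -1.98928, -1.99881] (distinct, 5 d.p.).
Lovász: ϑ = −91(-2*cos(pi/91))/(2+-(-1)*2*cos(pi/91)) = 91*cos(pi/91)/(cos(pi/91) + 1).
Numerically 45.486440.
Sandwich: α(G)=45 ≤ ϑ(G)=91*cos(pi/91)/(cos(pi/91) + 1) ≤ χ(Ḡ)=46 (both strict).

91*cos(pi/91)/(cos(pi/91) + 1)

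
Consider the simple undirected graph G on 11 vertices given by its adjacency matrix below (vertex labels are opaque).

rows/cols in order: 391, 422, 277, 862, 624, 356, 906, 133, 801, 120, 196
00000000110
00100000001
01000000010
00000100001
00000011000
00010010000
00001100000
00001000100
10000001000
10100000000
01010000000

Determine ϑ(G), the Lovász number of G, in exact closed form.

Vertex 133 has 2 neighbors: 624, 801.
Vertex 801 has 2 neighbors: 391, 133.
N(422) = {277, 196}, |N(422)| = 2.
N(906) = {624, 356}, |N(906)| = 2.
11-vertex 2-regular graph: this is C_{11}, the 11-cycle.
The 6 distinct eigenvalues: [2.0, 1.683, 0.831, -0.285, -1.31, -1.919].
With N=11: ϑ(G) = 11·(-(-1)*2*cos(pi/11))/(2−(-2*cos(pi/11))) = 11*cos(pi/11)/(cos(pi/11) + 1).
ϑ(G) ≈ 5.386303.
Lovász sandwich 5 ≤ 11*cos(pi/11)/(cos(pi/11) + 1) ≤ 6: both strict.

11*cos(pi/11)/(cos(pi/11) + 1)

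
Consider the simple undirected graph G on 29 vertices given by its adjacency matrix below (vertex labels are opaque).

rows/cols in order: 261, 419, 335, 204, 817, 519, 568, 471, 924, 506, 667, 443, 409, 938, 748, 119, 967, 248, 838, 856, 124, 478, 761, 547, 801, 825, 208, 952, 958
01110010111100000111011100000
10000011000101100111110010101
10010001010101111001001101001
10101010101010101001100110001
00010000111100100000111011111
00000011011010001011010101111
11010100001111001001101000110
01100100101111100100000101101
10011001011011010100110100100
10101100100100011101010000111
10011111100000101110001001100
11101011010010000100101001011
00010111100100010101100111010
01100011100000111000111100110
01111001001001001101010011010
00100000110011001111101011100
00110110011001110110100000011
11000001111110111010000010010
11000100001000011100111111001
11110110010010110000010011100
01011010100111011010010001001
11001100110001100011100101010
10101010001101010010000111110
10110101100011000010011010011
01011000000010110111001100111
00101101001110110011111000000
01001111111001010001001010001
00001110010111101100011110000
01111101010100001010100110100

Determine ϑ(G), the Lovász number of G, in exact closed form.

sqrt(29)

N(938) = {419, 335, 568, 471, 924, 748, 119, 967, 124, 478, 761, 547, 208, 952}, |N(938)| = 14.
deg(856) = 14; N(856) = {261, 419, 335, 204, 519, 568, 506, 409, 748, 119, 478, 801, 825, 208}.
Vertex 409 has 14 neighbors: 204, 519, 568, 471, 924, 443, 119, 248, 856, 124, 547, 801, 825, 952.
deg(335) = 14; N(335) = {261, 204, 471, 506, 443, 938, 748, 119, 967, 856, 761, 547, 825, 958}.
G on 29 vertices is 14-regular; SR(29,14,6,7) — a Paley graph.
spec(A) ≈ [14.0, 2.1926, -3.1926] (distinct, 4 d.p.).
−29·(-sqrt(29)/2 - 1/2) / ((14)−(-sqrt(29)/2 - 1/2)) = sqrt(29) = ϑ(G).
Numerically 5.38516.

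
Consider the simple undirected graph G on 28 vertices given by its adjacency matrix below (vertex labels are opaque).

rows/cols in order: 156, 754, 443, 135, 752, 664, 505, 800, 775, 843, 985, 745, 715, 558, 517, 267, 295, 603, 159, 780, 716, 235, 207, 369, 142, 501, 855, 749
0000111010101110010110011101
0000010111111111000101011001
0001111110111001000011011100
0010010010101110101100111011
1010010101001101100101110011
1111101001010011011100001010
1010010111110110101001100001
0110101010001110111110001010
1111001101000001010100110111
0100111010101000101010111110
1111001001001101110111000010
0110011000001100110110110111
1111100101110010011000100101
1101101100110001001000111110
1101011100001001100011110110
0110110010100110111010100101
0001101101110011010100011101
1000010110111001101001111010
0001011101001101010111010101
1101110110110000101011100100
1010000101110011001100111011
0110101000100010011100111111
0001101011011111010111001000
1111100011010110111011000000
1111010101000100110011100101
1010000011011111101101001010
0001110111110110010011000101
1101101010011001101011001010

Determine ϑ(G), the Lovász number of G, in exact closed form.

7

N(715) = {156, 754, 443, 135, 752, 800, 843, 985, 745, 517, 603, 159, 207, 501, 749}, |N(715)| = 15.
Vertex 716 has 15 neighbors: 156, 443, 800, 843, 985, 745, 517, 267, 159, 780, 207, 369, 142, 855, 749.
deg(142) = 15; N(142) = {156, 754, 443, 135, 664, 800, 843, 558, 295, 603, 716, 235, 207, 501, 749}.
deg(135) = 15; N(135) = {443, 664, 775, 985, 715, 558, 517, 295, 159, 780, 207, 369, 142, 855, 749}.
Every vertex has degree 15 (N=28); Kneser-type, 2-subsets of [8].
The 3 distinct eigenvalues: [15.0, 1.0, -5.0].
−28·(-5) / ((15)−(-5)) = 7 = ϑ(G).
Numerically 7.00000.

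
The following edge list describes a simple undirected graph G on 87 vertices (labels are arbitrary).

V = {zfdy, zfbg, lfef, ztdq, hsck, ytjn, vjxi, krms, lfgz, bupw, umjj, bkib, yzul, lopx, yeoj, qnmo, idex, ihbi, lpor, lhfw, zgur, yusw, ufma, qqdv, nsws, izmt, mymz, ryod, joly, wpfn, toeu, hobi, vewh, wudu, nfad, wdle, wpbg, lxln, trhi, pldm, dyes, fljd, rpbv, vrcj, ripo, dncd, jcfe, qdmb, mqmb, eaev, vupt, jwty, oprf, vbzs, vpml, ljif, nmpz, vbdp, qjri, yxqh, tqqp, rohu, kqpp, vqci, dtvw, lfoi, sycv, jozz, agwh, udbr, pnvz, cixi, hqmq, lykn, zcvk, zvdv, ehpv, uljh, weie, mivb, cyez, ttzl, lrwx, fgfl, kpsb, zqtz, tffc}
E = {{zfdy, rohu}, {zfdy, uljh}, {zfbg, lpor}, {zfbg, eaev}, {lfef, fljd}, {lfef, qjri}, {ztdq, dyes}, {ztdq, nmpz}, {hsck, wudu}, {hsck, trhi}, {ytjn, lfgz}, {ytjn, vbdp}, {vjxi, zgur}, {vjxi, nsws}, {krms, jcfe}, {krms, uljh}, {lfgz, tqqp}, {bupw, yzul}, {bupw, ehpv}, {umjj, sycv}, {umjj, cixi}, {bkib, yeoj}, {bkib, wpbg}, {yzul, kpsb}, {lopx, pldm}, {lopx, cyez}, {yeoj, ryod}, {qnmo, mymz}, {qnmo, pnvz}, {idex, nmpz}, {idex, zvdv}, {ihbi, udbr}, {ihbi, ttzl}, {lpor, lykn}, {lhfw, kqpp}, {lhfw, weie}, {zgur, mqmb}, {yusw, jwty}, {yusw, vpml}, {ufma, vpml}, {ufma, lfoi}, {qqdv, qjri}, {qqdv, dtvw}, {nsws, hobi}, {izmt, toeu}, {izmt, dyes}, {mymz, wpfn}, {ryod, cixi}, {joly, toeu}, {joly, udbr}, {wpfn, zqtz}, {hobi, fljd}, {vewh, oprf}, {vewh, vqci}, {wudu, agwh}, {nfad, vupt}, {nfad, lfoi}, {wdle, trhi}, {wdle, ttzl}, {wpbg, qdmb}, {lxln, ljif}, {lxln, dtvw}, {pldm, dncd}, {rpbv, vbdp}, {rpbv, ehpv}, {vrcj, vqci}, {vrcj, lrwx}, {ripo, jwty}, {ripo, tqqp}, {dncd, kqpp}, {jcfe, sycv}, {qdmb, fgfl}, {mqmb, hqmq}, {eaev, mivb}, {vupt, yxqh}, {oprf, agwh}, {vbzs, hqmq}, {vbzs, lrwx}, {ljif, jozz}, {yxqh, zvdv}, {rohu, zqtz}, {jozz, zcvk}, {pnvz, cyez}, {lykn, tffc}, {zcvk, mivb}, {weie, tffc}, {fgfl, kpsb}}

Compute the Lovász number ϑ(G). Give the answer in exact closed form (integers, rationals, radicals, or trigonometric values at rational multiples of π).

Vertex lpor has 2 neighbors: zfbg, lykn.
Vertex wpfn has 2 neighbors: mymz, zqtz.
Vertex izmt has 2 neighbors: toeu, dyes.
deg(zqtz) = 2; N(zqtz) = {wpfn, rohu}.
Regular of degree 2 on 87 vertices: a single 87-cycle (edge-transitive).
Distinct eigenvalues (to 6 d.p.): [2.0, 1.994786, 1.979173, 1.953241, 1.917126, 1.871016, 1.815151, 1.749823, 1.675372, 1.592186, 1.5007, 1.401389, 1.294773, 1.181406, 1.061879, 0.936817, 0.80687, 0.672717, 0.535057, 0.394607, 0.252099, 0.108278, -0.036108, -0.180306, -0.323564, -0.465135, -0.604281, -0.740276, -0.872412, -1.0, -1.122374, -1.238897, -1.34896, -1.451991, -1.547452, -1.634845, -1.713714, -1.78365, -1.844286, -1.895306, -1.936446, -1.96749, -1.988276, -1.998696].
Lovász: ϑ = −87(-2*cos(pi/87))/(2+-(-1)*2*cos(pi/87)) = 87*cos(pi/87)/(cos(pi/87) + 1).
ϑ(G) ≈ 43.485816.
43 ≤ 87*cos(pi/87)/(cos(pi/87) + 1) ≤ 44: both strict.

87*cos(pi/87)/(cos(pi/87) + 1)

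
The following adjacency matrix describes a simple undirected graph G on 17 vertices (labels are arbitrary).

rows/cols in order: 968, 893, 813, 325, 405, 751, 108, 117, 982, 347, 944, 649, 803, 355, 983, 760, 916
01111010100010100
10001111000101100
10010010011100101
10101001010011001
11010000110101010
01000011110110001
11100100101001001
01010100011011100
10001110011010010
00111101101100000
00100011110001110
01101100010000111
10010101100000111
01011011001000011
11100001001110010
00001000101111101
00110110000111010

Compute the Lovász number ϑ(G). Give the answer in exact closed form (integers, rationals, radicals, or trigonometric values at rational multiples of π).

sqrt(17)

N(325) = {968, 813, 405, 117, 347, 803, 355, 916}, |N(325)| = 8.
N(803) = {968, 325, 751, 117, 982, 983, 760, 916}, |N(803)| = 8.
Vertex 944 has 8 neighbors: 813, 108, 117, 982, 347, 355, 983, 760.
N(760) = {405, 982, 944, 649, 803, 355, 983, 916}, |N(760)| = 8.
Every vertex has degree 8 (N=17); strongly regular (17,8,3,4).
spec(A) ≈ [8.0, 1.5616, -2.5616] (distinct, 4 d.p.).
ϑ = −N·λ_min/(λ_max−λ_min) = −17·(-sqrt(17)/2 - 1/2)/(8−(-sqrt(17)/2 - 1/2)) = sqrt(17).
≈ 4.123105626 (to 9 d.p.).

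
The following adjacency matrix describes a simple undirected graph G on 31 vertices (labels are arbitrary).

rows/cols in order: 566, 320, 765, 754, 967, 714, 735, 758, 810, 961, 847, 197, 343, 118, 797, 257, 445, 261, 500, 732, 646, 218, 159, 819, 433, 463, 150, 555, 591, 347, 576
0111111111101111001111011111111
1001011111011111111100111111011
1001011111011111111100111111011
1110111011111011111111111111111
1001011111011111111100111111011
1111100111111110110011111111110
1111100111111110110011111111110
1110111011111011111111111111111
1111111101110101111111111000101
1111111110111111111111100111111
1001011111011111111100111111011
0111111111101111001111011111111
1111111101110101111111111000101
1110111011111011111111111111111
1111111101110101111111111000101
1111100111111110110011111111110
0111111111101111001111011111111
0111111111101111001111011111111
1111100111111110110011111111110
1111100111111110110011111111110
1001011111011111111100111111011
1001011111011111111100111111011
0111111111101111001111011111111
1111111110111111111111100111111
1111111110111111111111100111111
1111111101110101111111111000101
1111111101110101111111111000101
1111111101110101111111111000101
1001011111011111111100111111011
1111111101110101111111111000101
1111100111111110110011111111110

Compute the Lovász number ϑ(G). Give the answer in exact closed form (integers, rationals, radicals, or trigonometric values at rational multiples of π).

N(320) = {566, 754, 714, 735, 758, 810, 961, 197, 343, 118, 797, 257, 445, 261, 500, 732, 159, 819, 433, 463, 150, 555, 347, 576}, |N(320)| = 24.
N(758) = {566, 320, 765, 967, 714, 735, 810, 961, 847, 197, 343, 797, 257, 445, 261, 500, 732, 646, 218, 159, 819, 433, 463, 150, 555, 591, 347, 576}, |N(758)| = 28.
deg(961) = 28; N(961) = {566, 320, 765, 754, 967, 714, 735, 758, 810, 847, 197, 343, 118, 797, 257, 445, 261, 500, 732, 646, 218, 159, 463, 150, 555, 591, 347, 576}.
deg(810) = 24; N(810) = {566, 320, 765, 754, 967, 714, 735, 758, 961, 847, 197, 118, 257, 445, 261, 500, 732, 646, 218, 159, 819, 433, 591, 576}.
6 parts of sizes [7, 7, 6, 5, 3, 3]; α(G) = 7 = ϑ (perfect).
ϑ(G) ≈ 7.000000.
Check 7 ≤ 7 ≤ 7: collapsed.

7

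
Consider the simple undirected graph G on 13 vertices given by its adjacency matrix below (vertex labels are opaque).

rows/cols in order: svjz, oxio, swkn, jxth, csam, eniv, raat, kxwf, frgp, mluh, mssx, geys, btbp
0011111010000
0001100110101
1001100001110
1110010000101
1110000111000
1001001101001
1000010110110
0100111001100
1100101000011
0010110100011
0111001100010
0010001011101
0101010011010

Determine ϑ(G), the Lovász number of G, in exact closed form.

Vertex swkn has 6 neighbors: svjz, jxth, csam, mluh, mssx, geys.
N(eniv) = {svjz, jxth, raat, kxwf, mluh, btbp}, |N(eniv)| = 6.
N(csam) = {svjz, oxio, swkn, kxwf, frgp, mluh}, |N(csam)| = 6.
N(jxth) = {svjz, oxio, swkn, eniv, mssx, btbp}, |N(jxth)| = 6.
Every vertex has degree 6 (N=13); strongly regular (13,6,2,3).
A has 3 distinct eigenvalues ≈ [6.0, 1.30278, -2.30278].
Lovász (edge-transitive): ϑ = −13·(-sqrt(13)/2 - 1/2)/((6)−(-sqrt(13)/2 - 1/2)) = sqrt(13).
= 3.6055513… (decimal).

sqrt(13)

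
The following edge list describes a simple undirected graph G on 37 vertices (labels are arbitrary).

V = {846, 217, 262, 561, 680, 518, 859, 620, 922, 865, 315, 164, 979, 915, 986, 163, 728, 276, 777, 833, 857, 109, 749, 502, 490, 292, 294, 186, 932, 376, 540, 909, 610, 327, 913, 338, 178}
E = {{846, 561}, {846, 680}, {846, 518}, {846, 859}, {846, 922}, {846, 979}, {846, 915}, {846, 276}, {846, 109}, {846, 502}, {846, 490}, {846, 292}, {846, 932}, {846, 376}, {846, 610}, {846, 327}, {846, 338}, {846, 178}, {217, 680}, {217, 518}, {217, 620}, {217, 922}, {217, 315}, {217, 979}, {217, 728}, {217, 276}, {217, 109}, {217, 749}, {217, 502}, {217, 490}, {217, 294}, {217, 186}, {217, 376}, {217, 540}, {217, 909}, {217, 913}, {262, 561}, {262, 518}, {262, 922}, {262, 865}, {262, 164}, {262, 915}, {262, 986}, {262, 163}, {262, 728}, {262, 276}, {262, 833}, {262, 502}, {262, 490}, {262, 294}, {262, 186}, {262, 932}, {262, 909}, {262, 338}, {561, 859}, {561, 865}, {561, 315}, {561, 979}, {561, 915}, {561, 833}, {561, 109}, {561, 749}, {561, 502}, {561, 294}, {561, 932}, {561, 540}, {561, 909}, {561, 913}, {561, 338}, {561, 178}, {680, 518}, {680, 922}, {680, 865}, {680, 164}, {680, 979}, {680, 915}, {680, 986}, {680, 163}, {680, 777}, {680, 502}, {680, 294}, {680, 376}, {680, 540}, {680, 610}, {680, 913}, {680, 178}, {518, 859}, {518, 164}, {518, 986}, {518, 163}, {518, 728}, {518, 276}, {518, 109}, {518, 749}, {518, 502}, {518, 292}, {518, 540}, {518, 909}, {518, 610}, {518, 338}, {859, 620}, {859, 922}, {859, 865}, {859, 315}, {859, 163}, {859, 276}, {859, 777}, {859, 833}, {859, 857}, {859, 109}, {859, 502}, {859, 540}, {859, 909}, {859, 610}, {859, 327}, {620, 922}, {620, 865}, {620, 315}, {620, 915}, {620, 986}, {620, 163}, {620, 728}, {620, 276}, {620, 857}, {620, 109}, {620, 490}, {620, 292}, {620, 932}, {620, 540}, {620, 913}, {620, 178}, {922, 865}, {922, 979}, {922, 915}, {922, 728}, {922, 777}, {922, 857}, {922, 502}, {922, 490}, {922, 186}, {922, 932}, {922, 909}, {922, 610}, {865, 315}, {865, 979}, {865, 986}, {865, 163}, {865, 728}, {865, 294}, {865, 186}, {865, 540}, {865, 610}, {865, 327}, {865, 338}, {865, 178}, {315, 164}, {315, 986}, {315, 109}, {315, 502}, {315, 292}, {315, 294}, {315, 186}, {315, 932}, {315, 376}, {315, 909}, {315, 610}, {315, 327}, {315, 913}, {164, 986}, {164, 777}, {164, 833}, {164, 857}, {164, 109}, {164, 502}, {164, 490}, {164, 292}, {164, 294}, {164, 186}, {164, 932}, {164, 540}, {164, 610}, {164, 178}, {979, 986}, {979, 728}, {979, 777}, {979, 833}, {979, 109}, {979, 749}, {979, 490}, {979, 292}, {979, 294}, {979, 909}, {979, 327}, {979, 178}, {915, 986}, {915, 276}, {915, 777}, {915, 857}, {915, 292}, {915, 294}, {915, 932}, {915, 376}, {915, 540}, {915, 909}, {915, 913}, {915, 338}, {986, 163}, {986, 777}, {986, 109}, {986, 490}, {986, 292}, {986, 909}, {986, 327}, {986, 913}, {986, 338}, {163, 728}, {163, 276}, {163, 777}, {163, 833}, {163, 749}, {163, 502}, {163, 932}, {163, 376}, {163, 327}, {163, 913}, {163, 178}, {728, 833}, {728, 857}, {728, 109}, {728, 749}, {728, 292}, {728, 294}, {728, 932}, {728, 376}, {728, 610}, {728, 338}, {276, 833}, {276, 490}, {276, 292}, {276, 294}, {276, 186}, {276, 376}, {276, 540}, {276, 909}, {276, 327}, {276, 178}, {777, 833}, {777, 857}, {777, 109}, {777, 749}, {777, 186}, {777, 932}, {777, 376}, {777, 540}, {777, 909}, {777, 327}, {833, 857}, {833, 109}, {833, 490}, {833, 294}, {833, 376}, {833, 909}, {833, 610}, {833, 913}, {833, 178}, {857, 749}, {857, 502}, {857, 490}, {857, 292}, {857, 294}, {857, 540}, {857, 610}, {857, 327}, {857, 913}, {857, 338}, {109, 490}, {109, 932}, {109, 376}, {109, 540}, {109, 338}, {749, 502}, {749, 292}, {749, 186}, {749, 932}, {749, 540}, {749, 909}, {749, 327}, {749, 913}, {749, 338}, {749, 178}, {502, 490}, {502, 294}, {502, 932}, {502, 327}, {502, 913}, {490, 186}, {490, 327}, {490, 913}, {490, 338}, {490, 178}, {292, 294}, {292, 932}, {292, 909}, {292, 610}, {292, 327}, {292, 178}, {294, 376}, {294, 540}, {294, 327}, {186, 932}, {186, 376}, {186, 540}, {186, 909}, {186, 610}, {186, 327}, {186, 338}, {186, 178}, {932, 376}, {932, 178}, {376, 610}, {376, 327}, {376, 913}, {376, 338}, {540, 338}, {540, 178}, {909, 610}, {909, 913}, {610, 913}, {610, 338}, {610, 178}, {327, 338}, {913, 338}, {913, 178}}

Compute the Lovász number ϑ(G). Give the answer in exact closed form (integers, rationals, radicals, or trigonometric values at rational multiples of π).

sqrt(37)

Vertex 518 has 18 neighbors: 846, 217, 262, 680, 859, 164, 986, 163, 728, 276, 109, 749, 502, 292, 540, 909, 610, 338.
N(338) = {846, 262, 561, 518, 865, 915, 986, 728, 857, 109, 749, 490, 186, 376, 540, 610, 327, 913}, |N(338)| = 18.
deg(490) = 18; N(490) = {846, 217, 262, 620, 922, 164, 979, 986, 276, 833, 857, 109, 502, 186, 327, 913, 338, 178}.
N(292) = {846, 518, 620, 315, 164, 979, 915, 986, 728, 276, 857, 749, 294, 932, 909, 610, 327, 178}, |N(292)| = 18.
G on 37 vertices is 18-regular; strongly regular (37,18,8,9).
Distinct eigenvalues (to 4 d.p.): [18.0, 2.5414, -3.5414].
With N=37: ϑ(G) = 37·(-(-sqrt(37)/2 - 1/2))/(18−(-sqrt(37)/2 - 1/2)) = sqrt(37).
≈ 6.08276 (to 5 d.p.).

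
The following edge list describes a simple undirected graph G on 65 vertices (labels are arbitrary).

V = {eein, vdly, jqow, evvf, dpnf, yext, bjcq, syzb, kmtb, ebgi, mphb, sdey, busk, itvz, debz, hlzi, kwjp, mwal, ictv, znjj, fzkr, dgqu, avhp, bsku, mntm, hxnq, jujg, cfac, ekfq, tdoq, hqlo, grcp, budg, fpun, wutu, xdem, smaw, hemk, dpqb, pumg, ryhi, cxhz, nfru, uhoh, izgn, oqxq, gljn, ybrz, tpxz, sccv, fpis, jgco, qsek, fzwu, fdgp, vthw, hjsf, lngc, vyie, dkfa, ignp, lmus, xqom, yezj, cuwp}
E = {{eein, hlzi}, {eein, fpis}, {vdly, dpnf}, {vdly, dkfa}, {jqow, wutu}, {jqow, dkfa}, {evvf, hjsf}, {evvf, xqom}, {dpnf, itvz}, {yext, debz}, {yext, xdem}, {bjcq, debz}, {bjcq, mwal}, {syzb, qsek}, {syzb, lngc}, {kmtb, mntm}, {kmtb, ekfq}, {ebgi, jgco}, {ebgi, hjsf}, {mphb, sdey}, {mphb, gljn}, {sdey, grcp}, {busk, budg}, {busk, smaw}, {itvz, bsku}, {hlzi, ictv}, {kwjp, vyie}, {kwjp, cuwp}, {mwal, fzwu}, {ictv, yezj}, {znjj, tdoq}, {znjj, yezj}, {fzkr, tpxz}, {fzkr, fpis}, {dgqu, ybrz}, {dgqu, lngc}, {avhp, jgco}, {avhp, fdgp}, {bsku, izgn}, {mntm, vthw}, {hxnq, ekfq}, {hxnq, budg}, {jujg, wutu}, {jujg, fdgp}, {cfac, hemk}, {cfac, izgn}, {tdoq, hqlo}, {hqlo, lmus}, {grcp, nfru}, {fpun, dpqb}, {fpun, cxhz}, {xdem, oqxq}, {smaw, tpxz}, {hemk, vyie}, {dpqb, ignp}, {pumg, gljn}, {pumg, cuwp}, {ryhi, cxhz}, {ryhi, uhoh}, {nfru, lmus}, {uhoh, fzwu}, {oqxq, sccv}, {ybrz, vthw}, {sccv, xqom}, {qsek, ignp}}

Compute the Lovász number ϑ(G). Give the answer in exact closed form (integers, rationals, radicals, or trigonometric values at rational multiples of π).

65*cos(pi/65)/(cos(pi/65) + 1)

N(kwjp) = {vyie, cuwp}, |N(kwjp)| = 2.
Vertex lngc has 2 neighbors: syzb, dgqu.
N(qsek) = {syzb, ignp}, |N(qsek)| = 2.
Vertex oqxq has 2 neighbors: xdem, sccv.
deg(v) = 2 for all v (|V|=65); a single 65-cycle (edge-transitive).
spec(A) ≈ [2.0, 1.991, 1.963, 1.916, 1.852, 1.771, 1.673, 1.559, 1.431, 1.29, 1.136, 0.972, 0.799, 0.618, 0.432, 0.241, 0.048, -0.145, -0.337, -0.525, -0.709, -0.886, -1.055, -1.214, -1.362, -1.497, -1.618, -1.724, -1.814, -1.887, -1.942, -1.979, -1.998] (distinct, 3 d.p.).
Lovász: ϑ = −65(-2*cos(pi/65))/(2+-(-1)*2*cos(pi/65)) = 65*cos(pi/65)/(cos(pi/65) + 1).
= 32.481013… (decimal).
32 ≤ 65*cos(pi/65)/(cos(pi/65) + 1) ≤ 33: both strict.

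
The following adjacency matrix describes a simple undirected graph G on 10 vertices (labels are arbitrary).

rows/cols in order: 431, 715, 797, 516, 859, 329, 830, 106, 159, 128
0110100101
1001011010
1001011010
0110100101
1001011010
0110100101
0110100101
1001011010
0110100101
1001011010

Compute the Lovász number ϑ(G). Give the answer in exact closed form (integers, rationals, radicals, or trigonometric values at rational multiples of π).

N(859) = {431, 516, 329, 830, 159}, |N(859)| = 5.
Vertex 128 has 5 neighbors: 431, 516, 329, 830, 159.
N(159) = {715, 797, 859, 106, 128}, |N(159)| = 5.
deg(106) = 5; N(106) = {431, 516, 329, 830, 159}.
Complete 2-partite, parts [5, 5]: perfect, ϑ = α = 5.
≈ 5.00000000 (to 8 d.p.).
Lovász sandwich 5 ≤ 5 ≤ 5: collapsed.

5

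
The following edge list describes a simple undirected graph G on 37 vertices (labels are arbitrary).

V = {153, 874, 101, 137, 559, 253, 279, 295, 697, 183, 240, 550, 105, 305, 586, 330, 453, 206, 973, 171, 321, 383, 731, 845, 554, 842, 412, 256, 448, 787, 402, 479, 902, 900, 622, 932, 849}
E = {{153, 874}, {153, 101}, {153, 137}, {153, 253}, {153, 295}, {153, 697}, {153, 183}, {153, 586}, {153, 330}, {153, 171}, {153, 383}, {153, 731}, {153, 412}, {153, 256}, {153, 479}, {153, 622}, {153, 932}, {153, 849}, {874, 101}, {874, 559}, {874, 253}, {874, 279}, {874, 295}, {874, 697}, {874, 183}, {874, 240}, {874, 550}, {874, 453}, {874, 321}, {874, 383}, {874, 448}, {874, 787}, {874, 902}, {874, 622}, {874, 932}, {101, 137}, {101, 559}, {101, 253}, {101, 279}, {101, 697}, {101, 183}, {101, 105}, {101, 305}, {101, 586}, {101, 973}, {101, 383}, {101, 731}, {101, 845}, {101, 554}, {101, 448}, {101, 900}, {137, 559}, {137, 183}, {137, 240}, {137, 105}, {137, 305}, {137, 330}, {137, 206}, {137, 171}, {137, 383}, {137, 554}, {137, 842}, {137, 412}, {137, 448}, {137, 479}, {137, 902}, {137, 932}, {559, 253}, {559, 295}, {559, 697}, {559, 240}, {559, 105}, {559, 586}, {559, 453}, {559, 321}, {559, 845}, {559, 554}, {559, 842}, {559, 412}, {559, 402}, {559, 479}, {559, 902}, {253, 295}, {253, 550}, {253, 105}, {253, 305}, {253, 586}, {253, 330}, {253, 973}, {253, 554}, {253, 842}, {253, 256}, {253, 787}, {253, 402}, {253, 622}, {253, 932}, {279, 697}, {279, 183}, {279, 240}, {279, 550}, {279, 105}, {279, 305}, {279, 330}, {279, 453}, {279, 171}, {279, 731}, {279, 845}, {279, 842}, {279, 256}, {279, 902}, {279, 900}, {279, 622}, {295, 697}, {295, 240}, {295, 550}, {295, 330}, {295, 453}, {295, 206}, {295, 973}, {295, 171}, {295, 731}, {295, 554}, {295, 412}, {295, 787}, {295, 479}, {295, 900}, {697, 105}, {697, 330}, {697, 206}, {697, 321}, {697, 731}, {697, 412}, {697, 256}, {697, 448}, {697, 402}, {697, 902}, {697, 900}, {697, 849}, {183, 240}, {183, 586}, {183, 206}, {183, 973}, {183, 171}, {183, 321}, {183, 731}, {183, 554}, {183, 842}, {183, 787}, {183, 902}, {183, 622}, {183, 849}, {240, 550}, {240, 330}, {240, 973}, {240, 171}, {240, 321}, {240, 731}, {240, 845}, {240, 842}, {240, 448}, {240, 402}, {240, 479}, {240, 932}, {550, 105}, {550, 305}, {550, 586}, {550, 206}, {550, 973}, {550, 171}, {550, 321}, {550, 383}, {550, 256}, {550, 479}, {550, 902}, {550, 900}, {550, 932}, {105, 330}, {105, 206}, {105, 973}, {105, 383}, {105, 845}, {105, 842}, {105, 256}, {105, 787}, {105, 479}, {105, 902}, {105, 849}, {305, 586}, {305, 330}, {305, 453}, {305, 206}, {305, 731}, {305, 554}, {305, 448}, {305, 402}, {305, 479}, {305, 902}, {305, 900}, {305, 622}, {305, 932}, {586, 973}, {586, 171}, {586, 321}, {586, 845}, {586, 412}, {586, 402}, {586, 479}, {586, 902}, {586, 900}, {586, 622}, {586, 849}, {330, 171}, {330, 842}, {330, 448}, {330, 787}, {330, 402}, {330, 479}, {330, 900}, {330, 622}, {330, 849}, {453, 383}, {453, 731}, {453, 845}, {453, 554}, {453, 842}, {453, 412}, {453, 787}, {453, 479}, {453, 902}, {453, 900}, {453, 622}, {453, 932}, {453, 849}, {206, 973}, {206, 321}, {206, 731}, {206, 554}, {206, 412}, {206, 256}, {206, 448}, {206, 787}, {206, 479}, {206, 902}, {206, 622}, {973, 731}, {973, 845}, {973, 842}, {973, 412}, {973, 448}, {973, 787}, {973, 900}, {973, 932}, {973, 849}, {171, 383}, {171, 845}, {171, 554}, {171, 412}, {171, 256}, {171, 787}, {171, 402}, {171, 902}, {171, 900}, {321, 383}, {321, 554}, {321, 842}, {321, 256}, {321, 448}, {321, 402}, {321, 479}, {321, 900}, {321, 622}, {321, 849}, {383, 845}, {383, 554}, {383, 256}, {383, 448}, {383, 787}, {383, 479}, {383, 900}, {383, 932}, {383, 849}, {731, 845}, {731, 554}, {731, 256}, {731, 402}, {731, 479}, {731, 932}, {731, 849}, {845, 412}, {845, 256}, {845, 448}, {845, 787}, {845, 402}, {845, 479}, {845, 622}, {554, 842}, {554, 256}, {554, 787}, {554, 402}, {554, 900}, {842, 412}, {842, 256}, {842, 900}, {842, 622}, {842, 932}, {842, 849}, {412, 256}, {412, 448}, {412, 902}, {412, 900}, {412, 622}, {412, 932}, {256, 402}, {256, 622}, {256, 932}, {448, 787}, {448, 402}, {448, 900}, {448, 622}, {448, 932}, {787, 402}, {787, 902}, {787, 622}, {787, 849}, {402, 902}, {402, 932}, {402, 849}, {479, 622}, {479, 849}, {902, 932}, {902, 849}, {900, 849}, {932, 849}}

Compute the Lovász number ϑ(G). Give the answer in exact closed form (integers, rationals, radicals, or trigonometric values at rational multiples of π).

Vertex 253 has 18 neighbors: 153, 874, 101, 559, 295, 550, 105, 305, 586, 330, 973, 554, 842, 256, 787, 402, 622, 932.
Vertex 256 has 18 neighbors: 153, 253, 279, 697, 550, 105, 206, 171, 321, 383, 731, 845, 554, 842, 412, 402, 622, 932.
Vertex 849 has 18 neighbors: 153, 697, 183, 105, 586, 330, 453, 973, 321, 383, 731, 842, 787, 402, 479, 902, 900, 932.
N(973) = {101, 253, 295, 183, 240, 550, 105, 586, 206, 731, 845, 842, 412, 448, 787, 900, 932, 849}, |N(973)| = 18.
G on 37 vertices is 18-regular; strongly regular (37,18,8,9).
A has 3 distinct eigenvalues ≈ [18.0, 2.541, -3.541].
Lovász (edge-transitive): ϑ = −37·(-sqrt(37)/2 - 1/2)/((18)−(-sqrt(37)/2 - 1/2)) = sqrt(37).
= 6.082763… (decimal).

sqrt(37)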